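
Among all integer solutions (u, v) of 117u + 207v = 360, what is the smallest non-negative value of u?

19

Euclid: 207 = 1·117 + 90; 117 = 1·90 + 27; 90 = 3·27 + 9; 27 = 3·9 + 0 → gcd = 9; 360 = 9·40.
Back-substitution yields 117·(-7) + 207·(4) = 9, so one solution is u = -7·40 = -280, v = 4·40 = 160.
Solutions in u differ by 207/9 = 23; the one in [0, 23) is -280 mod 23 = 19.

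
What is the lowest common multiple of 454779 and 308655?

15596645805

454779 = 3² · 13³ · 23; 308655 = 3² · 5 · 19³
max exponents: 3² · 5 · 13³ · 19³ · 23 = 15596645805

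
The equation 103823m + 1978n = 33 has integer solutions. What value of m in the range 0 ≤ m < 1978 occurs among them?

Reduce mod 1978: 103823m ≡ 33 (mod 1978). With g = gcd(103823, 1978) = 1 dividing 33, divide through: 103823m ≡ 33 (mod 1978).
Since gcd(103823, 1978) = 1, m ≡ 33·(103823)⁻¹ ≡ 493 (mod 1978). Smallest non-negative: 493.

493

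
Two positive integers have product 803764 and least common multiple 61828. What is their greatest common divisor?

13

gcd·lcm = product, so gcd = 803764/61828 = 13.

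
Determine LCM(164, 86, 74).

260924

lcm(164, 86) = 164·86/gcd = 14104/2 = 7052
lcm(7052, 74) = 7052·74/gcd = 521848/2 = 260924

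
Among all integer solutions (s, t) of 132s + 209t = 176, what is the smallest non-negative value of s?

14

Euclid: 209 = 1·132 + 77; 132 = 1·77 + 55; 77 = 1·55 + 22; 55 = 2·22 + 11; 22 = 2·11 + 0 → gcd = 11; 176 = 11·16.
Back-substitution yields 132·(8) + 209·(-5) = 11, so one solution is s = 8·16 = 128, t = -5·16 = -80.
Solutions in s differ by 209/11 = 19; the one in [0, 19) is 128 mod 19 = 14.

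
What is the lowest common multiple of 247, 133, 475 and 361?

821275

247 = 13 · 19; 133 = 7 · 19; 475 = 5² · 19; 361 = 19²
lcm takes max exponent of each prime: 5² · 7 · 13 · 19² = 821275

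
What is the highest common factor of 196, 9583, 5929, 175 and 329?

gcd(196, 9583): 9583 = 48·196 + 175; 196 = 1·175 + 21; 175 = 8·21 + 7; 21 = 3·7 + 0 → 7
gcd(7, 5929): 5929 = 847·7 + 0 → 7
gcd(7, 175): 175 = 25·7 + 0 → 7
gcd(7, 329): 329 = 47·7 + 0 → 7

7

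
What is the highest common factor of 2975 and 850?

Euclid: 2975 = 3·850 + 425; 850 = 2·425 + 0. Last nonzero remainder: 425.

425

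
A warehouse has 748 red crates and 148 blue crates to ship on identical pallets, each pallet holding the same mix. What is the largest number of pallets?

4

Euclid: 748 = 5·148 + 8; 148 = 18·8 + 4; 8 = 2·4 + 0. Last nonzero remainder: 4.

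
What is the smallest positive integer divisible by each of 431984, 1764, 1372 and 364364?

431984 = 2⁴ · 7² · 19 · 29; 1764 = 2² · 3² · 7²; 1372 = 2² · 7³; 364364 = 2² · 7² · 11 · 13²
lcm takes max exponent of each prime: 2⁴ · 3² · 7³ · 11 · 13² · 19 · 29 = 50592670128

50592670128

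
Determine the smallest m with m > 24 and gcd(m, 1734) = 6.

Multiples of 6 above 24: 6·5, 6·6, … . Need the cofactor coprime to 1734/6 = 289.
Checking s = 5, 6, … the first with gcd(s, 289) = 1 is s = 5, giving 30.

30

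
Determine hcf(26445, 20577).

Euclid: 26445 = 1·20577 + 5868; 20577 = 3·5868 + 2973; 5868 = 1·2973 + 2895; 2973 = 1·2895 + 78; 2895 = 37·78 + 9; 78 = 8·9 + 6; 9 = 1·6 + 3; 6 = 2·3 + 0. Last nonzero remainder: 3.

3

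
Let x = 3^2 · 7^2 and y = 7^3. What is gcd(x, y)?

49

min exponent per shared prime: 7^2 = 49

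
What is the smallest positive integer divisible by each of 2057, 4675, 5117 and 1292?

2057 = 11² · 17; 4675 = 5² · 11 · 17; 5117 = 7 · 17 · 43; 1292 = 2² · 17 · 19
lcm takes max exponent of each prime: 2² · 5² · 7 · 11² · 17 · 19 · 43 = 1176398300

1176398300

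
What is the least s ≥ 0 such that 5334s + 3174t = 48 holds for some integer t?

482

gcd(5334, 3174) = 6 (Euclid: 5334 = 1·3174 + 2160; 3174 = 1·2160 + 1014; 2160 = 2·1014 + 132; 1014 = 7·132 + 90; 132 = 1·90 + 42; 90 = 2·42 + 6; 42 = 7·6 + 0), and 6 | 48.
Extended Euclid: 5334·(-72) + 3174·(121) = 6. Scale by 8: s₀ = -576.
General solution s = s₀ + 529k; reducing mod 529 gives s = 482 (and t = -810).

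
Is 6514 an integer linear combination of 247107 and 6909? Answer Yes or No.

No

gcd(247107, 6909): 247107 = 35·6909 + 5292; 6909 = 1·5292 + 1617; 5292 = 3·1617 + 441; 1617 = 3·441 + 294; 441 = 1·294 + 147; 294 = 2·147 + 0 → 147
147 does not divide 6514, so a solution does not exist.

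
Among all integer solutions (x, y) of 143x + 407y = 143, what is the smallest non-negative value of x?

1

Euclid: 407 = 2·143 + 121; 143 = 1·121 + 22; 121 = 5·22 + 11; 22 = 2·11 + 0 → gcd = 11; 143 = 11·13.
Back-substitution yields 143·(-17) + 407·(6) = 11, so one solution is x = -17·13 = -221, y = 6·13 = 78.
Solutions in x differ by 407/11 = 37; the one in [0, 37) is -221 mod 37 = 1.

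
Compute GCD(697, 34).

Euclid: 697 = 20·34 + 17; 34 = 2·17 + 0. Last nonzero remainder: 17.

17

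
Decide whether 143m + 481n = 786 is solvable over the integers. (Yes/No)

By Bézout, 143m + 481n = 786 has integer solutions iff gcd(143, 481) | 786.
Euclid: 481 = 3·143 + 52; 143 = 2·52 + 39; 52 = 1·39 + 13; 39 = 3·13 + 0. gcd = 13; 786 mod 13 = 6. No.

No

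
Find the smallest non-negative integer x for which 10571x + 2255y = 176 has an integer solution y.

gcd(10571, 2255) = 11 (Euclid: 10571 = 4·2255 + 1551; 2255 = 1·1551 + 704; 1551 = 2·704 + 143; 704 = 4·143 + 132; 143 = 1·132 + 11; 132 = 12·11 + 0), and 11 | 176.
Extended Euclid: 10571·(16) + 2255·(-75) = 11. Scale by 16: x₀ = 256.
General solution x = x₀ + 205t; reducing mod 205 gives x = 51 (and y = -239).

51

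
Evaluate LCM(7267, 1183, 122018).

36727418

7267 = 13² · 43; 1183 = 7 · 13²; 122018 = 2 · 13² · 19²
lcm takes max exponent of each prime: 2 · 7 · 13² · 19² · 43 = 36727418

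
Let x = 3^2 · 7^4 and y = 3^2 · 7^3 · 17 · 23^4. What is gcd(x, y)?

3087

min exponent per shared prime: 3^2 · 7^3 = 3087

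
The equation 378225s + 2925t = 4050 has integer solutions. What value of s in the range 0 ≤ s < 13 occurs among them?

11

Reduce mod 2925: 378225s ≡ 4050 (mod 2925). With g = gcd(378225, 2925) = 225 dividing 4050, divide through: 1681s ≡ 18 (mod 13).
Since gcd(1681, 13) = 1, s ≡ 18·(1681)⁻¹ ≡ 11 (mod 13). Smallest non-negative: 11.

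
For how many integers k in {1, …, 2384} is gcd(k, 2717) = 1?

2717 = 11·13·19. Inclusion–exclusion on these primes:
2384 − ⌊2384/11⌋ − ⌊2384/13⌋ − ⌊2384/19⌋ + ⌊2384/143⌋ + ⌊2384/209⌋ + ⌊2384/247⌋ − ⌊2384/2717⌋ = 1896

1896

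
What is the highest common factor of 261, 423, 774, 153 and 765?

gcd(261, 423): 423 = 1·261 + 162; 261 = 1·162 + 99; 162 = 1·99 + 63; 99 = 1·63 + 36; 63 = 1·36 + 27; 36 = 1·27 + 9; 27 = 3·9 + 0 → 9
gcd(9, 774): 774 = 86·9 + 0 → 9
gcd(9, 153): 153 = 17·9 + 0 → 9
gcd(9, 765): 765 = 85·9 + 0 → 9

9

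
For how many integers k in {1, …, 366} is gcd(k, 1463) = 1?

269

1463 = 7·11·19. Inclusion–exclusion on these primes:
366 − ⌊366/7⌋ − ⌊366/11⌋ − ⌊366/19⌋ + ⌊366/77⌋ + ⌊366/133⌋ + ⌊366/209⌋ − ⌊366/1463⌋ = 269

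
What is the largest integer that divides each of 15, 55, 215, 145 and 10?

5

15 = 3 · 5; 55 = 5 · 11; 215 = 5 · 43; 145 = 5 · 29; 10 = 2 · 5
gcd takes min exponent of each prime: 5 = 5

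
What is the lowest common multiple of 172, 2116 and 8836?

200992492

172 = 2² · 43; 2116 = 2² · 23²; 8836 = 2² · 47²
lcm takes max exponent of each prime: 2² · 23² · 43 · 47² = 200992492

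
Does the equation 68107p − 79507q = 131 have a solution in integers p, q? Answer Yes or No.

Yes

gcd(68107, 79507): 79507 = 1·68107 + 11400; 68107 = 5·11400 + 11107; 11400 = 1·11107 + 293; 11107 = 37·293 + 266; 293 = 1·266 + 27; 266 = 9·27 + 23; 27 = 1·23 + 4; 23 = 5·4 + 3; 4 = 1·3 + 1; 3 = 3·1 + 0 → 1
1 divides 131, so a solution exists.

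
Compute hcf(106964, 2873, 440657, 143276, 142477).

17

gcd(106964, 2873): 106964 = 37·2873 + 663; 2873 = 4·663 + 221; 663 = 3·221 + 0 → 221
gcd(221, 440657): 440657 = 1993·221 + 204; 221 = 1·204 + 17; 204 = 12·17 + 0 → 17
gcd(17, 143276): 143276 = 8428·17 + 0 → 17
gcd(17, 142477): 142477 = 8381·17 + 0 → 17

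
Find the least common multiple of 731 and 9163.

731 = 17 · 43; 9163 = 7² · 11 · 17
max exponents: 7² · 11 · 17 · 43 = 394009

394009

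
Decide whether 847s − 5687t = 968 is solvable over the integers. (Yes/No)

Yes

By Bézout, 847s − 5687t = 968 has integer solutions iff gcd(847, 5687) | 968.
Euclid: 5687 = 6·847 + 605; 847 = 1·605 + 242; 605 = 2·242 + 121; 242 = 2·121 + 0. gcd = 121; 968 mod 121 = 0. Yes.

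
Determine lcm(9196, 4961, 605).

1885180

lcm(9196, 4961) = 9196·4961/gcd = 45621356/121 = 377036
lcm(377036, 605) = 377036·605/gcd = 228106780/121 = 1885180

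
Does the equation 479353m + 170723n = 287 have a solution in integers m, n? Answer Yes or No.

By Bézout, 479353m + 170723n = 287 has integer solutions iff gcd(479353, 170723) | 287.
Euclid: 479353 = 2·170723 + 137907; 170723 = 1·137907 + 32816; 137907 = 4·32816 + 6643; 32816 = 4·6643 + 6244; 6643 = 1·6244 + 399; 6244 = 15·399 + 259; 399 = 1·259 + 140; 259 = 1·140 + 119; 140 = 1·119 + 21; 119 = 5·21 + 14; 21 = 1·14 + 7; 14 = 2·7 + 0. gcd = 7; 287 mod 7 = 0. Yes.

Yes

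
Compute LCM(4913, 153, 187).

lcm(4913, 153) = 4913·153/gcd = 751689/17 = 44217
lcm(44217, 187) = 44217·187/gcd = 8268579/17 = 486387

486387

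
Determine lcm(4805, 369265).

4805 = 5 · 31²; 369265 = 5 · 13² · 19 · 23
max exponents: 5 · 13² · 19 · 23 · 31² = 354863665

354863665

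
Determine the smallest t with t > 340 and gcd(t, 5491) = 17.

Multiples of 17 above 340: 17·21, 17·22, … . Need the cofactor coprime to 5491/17 = 323.
Checking s = 21, 22, … the first with gcd(s, 323) = 1 is s = 21, giving 357.

357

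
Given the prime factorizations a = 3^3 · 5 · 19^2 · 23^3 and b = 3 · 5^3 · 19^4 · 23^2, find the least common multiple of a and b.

max exponent per prime: 3^3 · 5^3 · 19^4 · 23^3 = 5351452673625

5351452673625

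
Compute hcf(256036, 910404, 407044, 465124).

484

gcd(256036, 910404): 910404 = 3·256036 + 142296; 256036 = 1·142296 + 113740; 142296 = 1·113740 + 28556; 113740 = 3·28556 + 28072; 28556 = 1·28072 + 484; 28072 = 58·484 + 0 → 484
gcd(484, 407044): 407044 = 841·484 + 0 → 484
gcd(484, 465124): 465124 = 961·484 + 0 → 484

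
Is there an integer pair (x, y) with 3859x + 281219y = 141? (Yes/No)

gcd(3859, 281219): 281219 = 72·3859 + 3371; 3859 = 1·3371 + 488; 3371 = 6·488 + 443; 488 = 1·443 + 45; 443 = 9·45 + 38; 45 = 1·38 + 7; 38 = 5·7 + 3; 7 = 2·3 + 1; 3 = 3·1 + 0 → 1
1 divides 141, so a solution exists.

Yes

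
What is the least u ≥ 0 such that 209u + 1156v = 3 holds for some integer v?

Reduce mod 1156: 209u ≡ 3 (mod 1156). With g = gcd(209, 1156) = 1 dividing 3, divide through: 209u ≡ 3 (mod 1156).
Since gcd(209, 1156) = 1, u ≡ 3·(209)⁻¹ ≡ 531 (mod 1156). Smallest non-negative: 531.

531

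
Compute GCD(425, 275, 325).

25

gcd(425, 275): 425 = 1·275 + 150; 275 = 1·150 + 125; 150 = 1·125 + 25; 125 = 5·25 + 0 → 25
gcd(25, 325): 325 = 13·25 + 0 → 25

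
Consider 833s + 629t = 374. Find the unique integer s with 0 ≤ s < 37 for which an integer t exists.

Reduce mod 629: 833s ≡ 374 (mod 629). With g = gcd(833, 629) = 17 dividing 374, divide through: 49s ≡ 22 (mod 37).
Since gcd(49, 37) = 1, s ≡ 22·(49)⁻¹ ≡ 8 (mod 37). Smallest non-negative: 8.

8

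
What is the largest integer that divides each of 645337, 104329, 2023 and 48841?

gcd(645337, 104329): 645337 = 6·104329 + 19363; 104329 = 5·19363 + 7514; 19363 = 2·7514 + 4335; 7514 = 1·4335 + 3179; 4335 = 1·3179 + 1156; 3179 = 2·1156 + 867; 1156 = 1·867 + 289; 867 = 3·289 + 0 → 289
gcd(289, 2023): 2023 = 7·289 + 0 → 289
gcd(289, 48841): 48841 = 169·289 + 0 → 289

289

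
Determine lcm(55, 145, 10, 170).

lcm(55, 145) = 55·145/gcd = 7975/5 = 1595
lcm(1595, 10) = 1595·10/gcd = 15950/5 = 3190
lcm(3190, 170) = 3190·170/gcd = 542300/10 = 54230

54230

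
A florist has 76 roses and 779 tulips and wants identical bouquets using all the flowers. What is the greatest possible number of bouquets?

76 = 2² · 19
779 = 19 · 41
Common: 19 = 19

19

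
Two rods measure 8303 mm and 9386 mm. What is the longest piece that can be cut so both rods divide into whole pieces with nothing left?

8303 = 19² · 23
9386 = 2 · 13 · 19²
Common: 19² = 361

361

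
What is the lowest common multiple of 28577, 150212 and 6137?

91154800292

lcm(28577, 150212) = 28577·150212/gcd = 4292608324/17 = 252506372
lcm(252506372, 6137) = 252506372·6137/gcd = 1549631604964/17 = 91154800292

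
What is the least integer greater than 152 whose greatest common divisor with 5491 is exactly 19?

171

5491 = 19·289. Any t with gcd(t, 5491) = 19 is a multiple of 19, say 19s, with s coprime to 289.
Need s > 152/19, so s ≥ 9. First s ≥ 9 with gcd(s, 289) = 1 is s = 9. Thus t = 19·9 = 171.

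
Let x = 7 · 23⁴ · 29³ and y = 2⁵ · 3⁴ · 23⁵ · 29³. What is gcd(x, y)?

6825042149

min exponent per shared prime: 23⁴ · 29³ = 6825042149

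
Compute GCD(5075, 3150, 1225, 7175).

175

5075 = 5² · 7 · 29; 3150 = 2 · 3² · 5² · 7; 1225 = 5² · 7²; 7175 = 5² · 7 · 41
gcd takes min exponent of each prime: 5² · 7 = 175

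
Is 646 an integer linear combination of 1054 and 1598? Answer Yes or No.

By Bézout, 1054s + 1598t = 646 has integer solutions iff gcd(1054, 1598) | 646.
Euclid: 1598 = 1·1054 + 544; 1054 = 1·544 + 510; 544 = 1·510 + 34; 510 = 15·34 + 0. gcd = 34; 646 mod 34 = 0. Yes.

Yes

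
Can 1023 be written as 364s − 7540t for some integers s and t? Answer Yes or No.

No

gcd(364, 7540): 7540 = 20·364 + 260; 364 = 1·260 + 104; 260 = 2·104 + 52; 104 = 2·52 + 0 → 52
52 does not divide 1023, so a solution does not exist.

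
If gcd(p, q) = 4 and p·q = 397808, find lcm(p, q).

For any two positive integers, gcd × lcm equals their product. Hence lcm = 397808 / 4 = 99452.

99452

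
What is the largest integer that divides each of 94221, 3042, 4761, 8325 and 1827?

9

gcd(94221, 3042): 94221 = 30·3042 + 2961; 3042 = 1·2961 + 81; 2961 = 36·81 + 45; 81 = 1·45 + 36; 45 = 1·36 + 9; 36 = 4·9 + 0 → 9
gcd(9, 4761): 4761 = 529·9 + 0 → 9
gcd(9, 8325): 8325 = 925·9 + 0 → 9
gcd(9, 1827): 1827 = 203·9 + 0 → 9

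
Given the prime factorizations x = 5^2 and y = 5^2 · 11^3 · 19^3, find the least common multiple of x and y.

max exponent per prime: 5^2 · 11^3 · 19^3 = 228233225

228233225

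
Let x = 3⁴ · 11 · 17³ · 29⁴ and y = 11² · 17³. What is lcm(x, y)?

max exponent per prime: 3⁴ · 11² · 17³ · 29⁴ = 34057216090953

34057216090953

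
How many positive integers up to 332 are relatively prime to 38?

157

Prime factors of 38: 2, 19. Count integers ≤ 332 divisible by none of them.
By inclusion–exclusion: 332 − ⌊332/2⌋ − ⌊332/19⌋ + ⌊332/38⌋ = 157.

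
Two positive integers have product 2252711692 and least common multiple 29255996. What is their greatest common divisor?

From gcd × lcm = uv: gcd = 2252711692 / 29255996 = 77.

77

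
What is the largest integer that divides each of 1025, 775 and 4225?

25

gcd(1025, 775): 1025 = 1·775 + 250; 775 = 3·250 + 25; 250 = 10·25 + 0 → 25
gcd(25, 4225): 4225 = 169·25 + 0 → 25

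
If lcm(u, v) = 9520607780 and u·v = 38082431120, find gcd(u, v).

From gcd × lcm = uv: gcd = 38082431120 / 9520607780 = 4.

4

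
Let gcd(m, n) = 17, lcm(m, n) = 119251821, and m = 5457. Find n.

371501

m·n = gcd·lcm = 17·119251821 = 2027280957, so n = 2027280957/5457 = 371501.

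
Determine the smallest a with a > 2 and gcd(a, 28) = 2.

gcd(a, 28) = 2 forces 2 | a; write a = 2s. Then gcd(2s, 2·14) = 2·gcd(s, 14), so need gcd(s, 14) = 1.
2s > 2 gives s ≥ 2. The least s ≥ 2 coprime to 14 is 3, so a = 2·3 = 6.

6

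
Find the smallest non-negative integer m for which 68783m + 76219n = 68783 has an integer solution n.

1

Reduce mod 76219: 68783m ≡ 68783 (mod 76219). With g = gcd(68783, 76219) = 1859 dividing 68783, divide through: 37m ≡ 37 (mod 41).
Since gcd(37, 41) = 1, m ≡ 37·(37)⁻¹ ≡ 1 (mod 41). Smallest non-negative: 1.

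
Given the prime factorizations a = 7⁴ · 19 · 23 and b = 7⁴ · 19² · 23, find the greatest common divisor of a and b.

1049237

min exponent per shared prime: 7⁴ · 19 · 23 = 1049237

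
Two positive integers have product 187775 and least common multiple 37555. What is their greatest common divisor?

5

From gcd × lcm = mn: gcd = 187775 / 37555 = 5.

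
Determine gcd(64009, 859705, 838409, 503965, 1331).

gcd(64009, 859705): 859705 = 13·64009 + 27588; 64009 = 2·27588 + 8833; 27588 = 3·8833 + 1089; 8833 = 8·1089 + 121; 1089 = 9·121 + 0 → 121
gcd(121, 838409): 838409 = 6929·121 + 0 → 121
gcd(121, 503965): 503965 = 4165·121 + 0 → 121
gcd(121, 1331): 1331 = 11·121 + 0 → 121

121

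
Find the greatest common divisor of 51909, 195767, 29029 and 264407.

gcd(51909, 195767): 195767 = 3·51909 + 40040; 51909 = 1·40040 + 11869; 40040 = 3·11869 + 4433; 11869 = 2·4433 + 3003; 4433 = 1·3003 + 1430; 3003 = 2·1430 + 143; 1430 = 10·143 + 0 → 143
gcd(143, 29029): 29029 = 203·143 + 0 → 143
gcd(143, 264407): 264407 = 1849·143 + 0 → 143

143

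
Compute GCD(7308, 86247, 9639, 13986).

63

gcd(7308, 86247): 86247 = 11·7308 + 5859; 7308 = 1·5859 + 1449; 5859 = 4·1449 + 63; 1449 = 23·63 + 0 → 63
gcd(63, 9639): 9639 = 153·63 + 0 → 63
gcd(63, 13986): 13986 = 222·63 + 0 → 63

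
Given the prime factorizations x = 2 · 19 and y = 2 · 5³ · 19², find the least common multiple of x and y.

max exponent per prime: 2 · 5³ · 19² = 90250

90250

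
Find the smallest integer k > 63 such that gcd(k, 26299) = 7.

70

Multiples of 7 above 63: 7·10, 7·11, … . Need the cofactor coprime to 26299/7 = 3757.
Checking s = 10, 11, … the first with gcd(s, 3757) = 1 is s = 10, giving 70.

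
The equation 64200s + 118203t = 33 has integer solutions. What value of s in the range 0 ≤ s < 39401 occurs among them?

Reduce mod 118203: 64200s ≡ 33 (mod 118203). With g = gcd(64200, 118203) = 3 dividing 33, divide through: 21400s ≡ 11 (mod 39401).
Since gcd(21400, 39401) = 1, s ≡ 11·(21400)⁻¹ ≡ 22442 (mod 39401). Smallest non-negative: 22442.

22442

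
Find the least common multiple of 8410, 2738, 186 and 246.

lcm(8410, 2738) = 8410·2738/gcd = 23026580/2 = 11513290
lcm(11513290, 186) = 11513290·186/gcd = 2141471940/2 = 1070735970
lcm(1070735970, 246) = 1070735970·246/gcd = 263401048620/6 = 43900174770

43900174770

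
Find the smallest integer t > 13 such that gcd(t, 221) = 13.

26

gcd(t, 221) = 13 forces 13 | t; write t = 13s. Then gcd(13s, 13·17) = 13·gcd(s, 17), so need gcd(s, 17) = 1.
13s > 13 gives s ≥ 2. The least s ≥ 2 coprime to 17 is 2, so t = 13·2 = 26.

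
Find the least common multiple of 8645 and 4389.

8645 = 5 · 7 · 13 · 19; 4389 = 3 · 7 · 11 · 19
max exponents: 3 · 5 · 7 · 11 · 13 · 19 = 285285

285285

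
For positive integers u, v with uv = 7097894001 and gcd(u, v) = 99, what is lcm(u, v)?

For any two positive integers, gcd × lcm equals their product. Hence lcm = 7097894001 / 99 = 71695899.

71695899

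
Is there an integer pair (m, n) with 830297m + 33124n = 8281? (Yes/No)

Yes

gcd(830297, 33124): 830297 = 25·33124 + 2197; 33124 = 15·2197 + 169; 2197 = 13·169 + 0 → 169
169 divides 8281, so a solution exists.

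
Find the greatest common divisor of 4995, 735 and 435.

4995 = 3³ · 5 · 37; 735 = 3 · 5 · 7²; 435 = 3 · 5 · 29
gcd takes min exponent of each prime: 3 · 5 = 15

15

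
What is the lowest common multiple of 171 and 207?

gcd first: 207 = 1·171 + 36; 171 = 4·36 + 27; 36 = 1·27 + 9; 27 = 3·9 + 0 → gcd = 9
lcm = 171·207/gcd = 35397/9 = 3933

3933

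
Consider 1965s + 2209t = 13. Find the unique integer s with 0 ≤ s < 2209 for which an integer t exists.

Reduce mod 2209: 1965s ≡ 13 (mod 2209). With g = gcd(1965, 2209) = 1 dividing 13, divide through: 1965s ≡ 13 (mod 2209).
Since gcd(1965, 2209) = 1, s ≡ 13·(1965)⁻¹ ≡ 9 (mod 2209). Smallest non-negative: 9.

9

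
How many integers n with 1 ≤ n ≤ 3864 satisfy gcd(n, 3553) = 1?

3131

Prime factors of 3553: 11, 17, 19. Count integers ≤ 3864 divisible by none of them.
By inclusion–exclusion: 3864 − ⌊3864/11⌋ − ⌊3864/17⌋ − ⌊3864/19⌋ + ⌊3864/187⌋ + ⌊3864/209⌋ + ⌊3864/323⌋ − ⌊3864/3553⌋ = 3131.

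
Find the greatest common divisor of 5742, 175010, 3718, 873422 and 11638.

22

gcd(5742, 175010): 175010 = 30·5742 + 2750; 5742 = 2·2750 + 242; 2750 = 11·242 + 88; 242 = 2·88 + 66; 88 = 1·66 + 22; 66 = 3·22 + 0 → 22
gcd(22, 3718): 3718 = 169·22 + 0 → 22
gcd(22, 873422): 873422 = 39701·22 + 0 → 22
gcd(22, 11638): 11638 = 529·22 + 0 → 22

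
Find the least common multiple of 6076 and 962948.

29851388

gcd first: 962948 = 158·6076 + 2940; 6076 = 2·2940 + 196; 2940 = 15·196 + 0 → gcd = 196
lcm = 6076·962948/gcd = 5850872048/196 = 29851388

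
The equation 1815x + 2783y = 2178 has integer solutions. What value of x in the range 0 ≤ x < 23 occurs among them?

15

Reduce mod 2783: 1815x ≡ 2178 (mod 2783). With g = gcd(1815, 2783) = 121 dividing 2178, divide through: 15x ≡ 18 (mod 23).
Since gcd(15, 23) = 1, x ≡ 18·(15)⁻¹ ≡ 15 (mod 23). Smallest non-negative: 15.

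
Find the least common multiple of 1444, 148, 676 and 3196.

7214436268

1444 = 2² · 19²; 148 = 2² · 37; 676 = 2² · 13²; 3196 = 2² · 17 · 47
lcm takes max exponent of each prime: 2² · 13² · 17 · 19² · 37 · 47 = 7214436268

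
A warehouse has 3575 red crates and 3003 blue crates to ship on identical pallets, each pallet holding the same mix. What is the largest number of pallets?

143

3575 = 5² · 11 · 13
3003 = 3 · 7 · 11 · 13
Common: 11 · 13 = 143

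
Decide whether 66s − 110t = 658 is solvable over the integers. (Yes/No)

No

By Bézout, 66s − 110t = 658 has integer solutions iff gcd(66, 110) | 658.
Euclid: 110 = 1·66 + 44; 66 = 1·44 + 22; 44 = 2·22 + 0. gcd = 22; 658 mod 22 = 20. No.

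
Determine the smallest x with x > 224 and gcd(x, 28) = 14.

238

Multiples of 14 above 224: 14·17, 14·18, … . Need the cofactor coprime to 28/14 = 2.
Checking s = 17, 18, … the first with gcd(s, 2) = 1 is s = 17, giving 238.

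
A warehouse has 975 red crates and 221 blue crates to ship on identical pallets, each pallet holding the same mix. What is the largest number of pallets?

Euclid: 975 = 4·221 + 91; 221 = 2·91 + 39; 91 = 2·39 + 13; 39 = 3·13 + 0. Last nonzero remainder: 13.

13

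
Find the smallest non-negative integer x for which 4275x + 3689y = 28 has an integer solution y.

Euclid: 4275 = 1·3689 + 586; 3689 = 6·586 + 173; 586 = 3·173 + 67; 173 = 2·67 + 39; 67 = 1·39 + 28; 39 = 1·28 + 11; 28 = 2·11 + 6; 11 = 1·6 + 5; 6 = 1·5 + 1; 5 = 5·1 + 0 → gcd = 1; 28 = 1·28.
Back-substitution yields 4275·(661) + 3689·(-766) = 1, so one solution is x = 661·28 = 18508, y = -766·28 = -21448.
Solutions in x differ by 3689/1 = 3689; the one in [0, 3689) is 18508 mod 3689 = 63.

63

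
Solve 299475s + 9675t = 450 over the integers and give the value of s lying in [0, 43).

Euclid: 299475 = 30·9675 + 9225; 9675 = 1·9225 + 450; 9225 = 20·450 + 225; 450 = 2·225 + 0 → gcd = 225; 450 = 225·2.
Back-substitution yields 299475·(21) + 9675·(-650) = 225, so one solution is s = 21·2 = 42, t = -650·2 = -1300.
Solutions in s differ by 9675/225 = 43; the one in [0, 43) is 42 mod 43 = 42.

42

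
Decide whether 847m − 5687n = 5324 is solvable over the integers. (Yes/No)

Yes

By Bézout, 847m − 5687n = 5324 has integer solutions iff gcd(847, 5687) | 5324.
Euclid: 5687 = 6·847 + 605; 847 = 1·605 + 242; 605 = 2·242 + 121; 242 = 2·121 + 0. gcd = 121; 5324 mod 121 = 0. Yes.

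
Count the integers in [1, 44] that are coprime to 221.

Prime factors of 221: 13, 17. Count integers ≤ 44 divisible by none of them.
By inclusion–exclusion: 44 − ⌊44/13⌋ − ⌊44/17⌋ + ⌊44/221⌋ = 39.

39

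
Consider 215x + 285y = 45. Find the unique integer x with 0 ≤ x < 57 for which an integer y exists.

36

Euclid: 285 = 1·215 + 70; 215 = 3·70 + 5; 70 = 14·5 + 0 → gcd = 5; 45 = 5·9.
Back-substitution yields 215·(4) + 285·(-3) = 5, so one solution is x = 4·9 = 36, y = -3·9 = -27.
Solutions in x differ by 285/5 = 57; the one in [0, 57) is 36 mod 57 = 36.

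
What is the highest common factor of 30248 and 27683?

19

Euclid: 30248 = 1·27683 + 2565; 27683 = 10·2565 + 2033; 2565 = 1·2033 + 532; 2033 = 3·532 + 437; 532 = 1·437 + 95; 437 = 4·95 + 57; 95 = 1·57 + 38; 57 = 1·38 + 19; 38 = 2·19 + 0. Last nonzero remainder: 19.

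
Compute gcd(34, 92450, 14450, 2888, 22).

gcd(34, 92450): 92450 = 2719·34 + 4; 34 = 8·4 + 2; 4 = 2·2 + 0 → 2
gcd(2, 14450): 14450 = 7225·2 + 0 → 2
gcd(2, 2888): 2888 = 1444·2 + 0 → 2
gcd(2, 22): 22 = 11·2 + 0 → 2

2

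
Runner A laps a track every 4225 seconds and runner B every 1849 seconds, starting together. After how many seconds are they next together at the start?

7812025

gcd first: 4225 = 2·1849 + 527; 1849 = 3·527 + 268; 527 = 1·268 + 259; 268 = 1·259 + 9; 259 = 28·9 + 7; 9 = 1·7 + 2; 7 = 3·2 + 1; 2 = 2·1 + 0 → gcd = 1
lcm = 4225·1849/gcd = 7812025/1 = 7812025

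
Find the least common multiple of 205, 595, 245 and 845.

205 = 5 · 41; 595 = 5 · 7 · 17; 245 = 5 · 7²; 845 = 5 · 13²
lcm takes max exponent of each prime: 5 · 7² · 13² · 17 · 41 = 28859285

28859285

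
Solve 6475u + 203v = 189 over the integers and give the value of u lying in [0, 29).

20

gcd(6475, 203) = 7 (Euclid: 6475 = 31·203 + 182; 203 = 1·182 + 21; 182 = 8·21 + 14; 21 = 1·14 + 7; 14 = 2·7 + 0), and 7 | 189.
Extended Euclid: 6475·(-10) + 203·(319) = 7. Scale by 27: u₀ = -270.
General solution u = u₀ + 29t; reducing mod 29 gives u = 20 (and v = -637).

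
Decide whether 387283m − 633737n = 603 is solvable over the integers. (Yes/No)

No

By Bézout, 387283m − 633737n = 603 has integer solutions iff gcd(387283, 633737) | 603.
Euclid: 633737 = 1·387283 + 246454; 387283 = 1·246454 + 140829; 246454 = 1·140829 + 105625; 140829 = 1·105625 + 35204; 105625 = 3·35204 + 13; 35204 = 2708·13 + 0. gcd = 13; 603 mod 13 = 5. No.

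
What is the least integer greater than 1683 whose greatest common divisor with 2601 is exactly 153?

gcd(x, 2601) = 153 forces 153 | x; write x = 153s. Then gcd(153s, 153·17) = 153·gcd(s, 17), so need gcd(s, 17) = 1.
153s > 1683 gives s ≥ 12. The least s ≥ 12 coprime to 17 is 12, so x = 153·12 = 1836.

1836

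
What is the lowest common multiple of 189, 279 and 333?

189 = 3³ · 7; 279 = 3² · 31; 333 = 3² · 37
lcm takes max exponent of each prime: 3³ · 7 · 31 · 37 = 216783

216783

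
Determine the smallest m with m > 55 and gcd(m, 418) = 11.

77

418 = 11·38. Any m with gcd(m, 418) = 11 is a multiple of 11, say 11s, with s coprime to 38.
Need s > 55/11, so s ≥ 6. First s ≥ 6 with gcd(s, 38) = 1 is s = 7. Thus m = 11·7 = 77.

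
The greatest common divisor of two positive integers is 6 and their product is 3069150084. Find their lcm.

511525014

gcd·lcm = product, so lcm = 3069150084/6 = 511525014.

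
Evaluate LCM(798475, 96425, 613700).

798475 = 5² · 19 · 41²; 96425 = 5² · 7 · 19 · 29; 613700 = 2² · 5² · 17 · 19²
lcm takes max exponent of each prime: 2² · 5² · 7 · 17 · 19² · 29 · 41² = 209420829100

209420829100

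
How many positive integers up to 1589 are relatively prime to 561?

908

Prime factors of 561: 3, 11, 17. Count integers ≤ 1589 divisible by none of them.
By inclusion–exclusion: 1589 − ⌊1589/3⌋ − ⌊1589/11⌋ − ⌊1589/17⌋ + ⌊1589/33⌋ + ⌊1589/51⌋ + ⌊1589/187⌋ − ⌊1589/561⌋ = 908.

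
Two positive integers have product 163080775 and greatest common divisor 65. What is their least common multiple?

gcd·lcm = product, so lcm = 163080775/65 = 2508935.

2508935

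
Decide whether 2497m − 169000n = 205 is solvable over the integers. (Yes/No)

Yes

gcd(2497, 169000): 169000 = 67·2497 + 1701; 2497 = 1·1701 + 796; 1701 = 2·796 + 109; 796 = 7·109 + 33; 109 = 3·33 + 10; 33 = 3·10 + 3; 10 = 3·3 + 1; 3 = 3·1 + 0 → 1
1 divides 205, so a solution exists.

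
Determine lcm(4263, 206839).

4263 = 3 · 7² · 29; 206839 = 17 · 23³
max exponents: 3 · 7² · 17 · 23³ · 29 = 881754657

881754657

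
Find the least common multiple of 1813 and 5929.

219373

gcd first: 5929 = 3·1813 + 490; 1813 = 3·490 + 343; 490 = 1·343 + 147; 343 = 2·147 + 49; 147 = 3·49 + 0 → gcd = 49
lcm = 1813·5929/gcd = 10749277/49 = 219373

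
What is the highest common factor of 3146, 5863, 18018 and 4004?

gcd(3146, 5863): 5863 = 1·3146 + 2717; 3146 = 1·2717 + 429; 2717 = 6·429 + 143; 429 = 3·143 + 0 → 143
gcd(143, 18018): 18018 = 126·143 + 0 → 143
gcd(143, 4004): 4004 = 28·143 + 0 → 143

143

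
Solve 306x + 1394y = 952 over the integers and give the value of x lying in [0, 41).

gcd(306, 1394) = 34 (Euclid: 1394 = 4·306 + 170; 306 = 1·170 + 136; 170 = 1·136 + 34; 136 = 4·34 + 0), and 34 | 952.
Extended Euclid: 306·(-9) + 1394·(2) = 34. Scale by 28: x₀ = -252.
General solution x = x₀ + 41t; reducing mod 41 gives x = 35 (and y = -7).

35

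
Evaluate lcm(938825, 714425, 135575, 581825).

689201938890575

lcm(938825, 714425) = 938825·714425/gcd = 670720050625/425 = 1578164825
lcm(1578164825, 135575) = 1578164825·135575/gcd = 213959696149375/425 = 503434579175
lcm(503434579175, 581825) = 503434579175·581825/gcd = 292910824028494375/425 = 689201938890575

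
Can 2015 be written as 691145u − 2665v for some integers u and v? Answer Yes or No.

gcd(691145, 2665): 691145 = 259·2665 + 910; 2665 = 2·910 + 845; 910 = 1·845 + 65; 845 = 13·65 + 0 → 65
65 divides 2015, so a solution exists.

Yes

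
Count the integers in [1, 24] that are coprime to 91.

20

91 = 7·13. Inclusion–exclusion on these primes:
24 − ⌊24/7⌋ − ⌊24/13⌋ + ⌊24/91⌋ = 20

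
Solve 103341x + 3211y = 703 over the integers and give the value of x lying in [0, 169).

23

Euclid: 103341 = 32·3211 + 589; 3211 = 5·589 + 266; 589 = 2·266 + 57; 266 = 4·57 + 38; 57 = 1·38 + 19; 38 = 2·19 + 0 → gcd = 19; 703 = 19·37.
Back-substitution yields 103341·(60) + 3211·(-1931) = 19, so one solution is x = 60·37 = 2220, y = -1931·37 = -71447.
Solutions in x differ by 3211/19 = 169; the one in [0, 169) is 2220 mod 169 = 23.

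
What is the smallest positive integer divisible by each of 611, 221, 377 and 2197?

50906687

lcm(611, 221) = 611·221/gcd = 135031/13 = 10387
lcm(10387, 377) = 10387·377/gcd = 3915899/13 = 301223
lcm(301223, 2197) = 301223·2197/gcd = 661786931/13 = 50906687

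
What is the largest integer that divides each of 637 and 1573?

Euclid: 1573 = 2·637 + 299; 637 = 2·299 + 39; 299 = 7·39 + 26; 39 = 1·26 + 13; 26 = 2·13 + 0. Last nonzero remainder: 13.

13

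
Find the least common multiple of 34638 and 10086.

34638 = 2 · 3 · 23 · 251; 10086 = 2 · 3 · 41²
max exponents: 2 · 3 · 23 · 41² · 251 = 58226478

58226478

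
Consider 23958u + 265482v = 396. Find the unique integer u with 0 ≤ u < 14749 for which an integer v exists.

gcd(23958, 265482) = 18 (Euclid: 265482 = 11·23958 + 1944; 23958 = 12·1944 + 630; 1944 = 3·630 + 54; 630 = 11·54 + 36; 54 = 1·36 + 18; 36 = 2·18 + 0), and 18 | 396.
Extended Euclid: 23958·(-5053) + 265482·(456) = 18. Scale by 22: u₀ = -111166.
General solution u = u₀ + 14749t; reducing mod 14749 gives u = 6826 (and v = -616).

6826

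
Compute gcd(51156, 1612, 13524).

4

51156 = 2² · 3² · 7² · 29; 1612 = 2² · 13 · 31; 13524 = 2² · 3 · 7² · 23
gcd takes min exponent of each prime: 2² = 4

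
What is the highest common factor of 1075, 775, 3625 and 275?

gcd(1075, 775): 1075 = 1·775 + 300; 775 = 2·300 + 175; 300 = 1·175 + 125; 175 = 1·125 + 50; 125 = 2·50 + 25; 50 = 2·25 + 0 → 25
gcd(25, 3625): 3625 = 145·25 + 0 → 25
gcd(25, 275): 275 = 11·25 + 0 → 25

25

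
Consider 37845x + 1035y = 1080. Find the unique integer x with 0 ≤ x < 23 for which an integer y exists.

Reduce mod 1035: 37845x ≡ 1080 (mod 1035). With g = gcd(37845, 1035) = 45 dividing 1080, divide through: 841x ≡ 24 (mod 23).
Since gcd(841, 23) = 1, x ≡ 24·(841)⁻¹ ≡ 16 (mod 23). Smallest non-negative: 16.

16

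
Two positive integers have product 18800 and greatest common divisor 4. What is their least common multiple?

4700

Since gcd(a,b)·lcm(a,b) = ab, lcm = 18800/4 = 4700.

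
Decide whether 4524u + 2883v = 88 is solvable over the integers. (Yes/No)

No

By Bézout, 4524u + 2883v = 88 has integer solutions iff gcd(4524, 2883) | 88.
Euclid: 4524 = 1·2883 + 1641; 2883 = 1·1641 + 1242; 1641 = 1·1242 + 399; 1242 = 3·399 + 45; 399 = 8·45 + 39; 45 = 1·39 + 6; 39 = 6·6 + 3; 6 = 2·3 + 0. gcd = 3; 88 mod 3 = 1. No.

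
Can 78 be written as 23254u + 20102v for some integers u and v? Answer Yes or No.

gcd(23254, 20102): 23254 = 1·20102 + 3152; 20102 = 6·3152 + 1190; 3152 = 2·1190 + 772; 1190 = 1·772 + 418; 772 = 1·418 + 354; 418 = 1·354 + 64; 354 = 5·64 + 34; 64 = 1·34 + 30; 34 = 1·30 + 4; 30 = 7·4 + 2; 4 = 2·2 + 0 → 2
2 divides 78, so a solution exists.

Yes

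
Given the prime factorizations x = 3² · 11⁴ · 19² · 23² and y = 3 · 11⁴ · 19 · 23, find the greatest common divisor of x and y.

19194351

min exponent per shared prime: 3 · 11⁴ · 19 · 23 = 19194351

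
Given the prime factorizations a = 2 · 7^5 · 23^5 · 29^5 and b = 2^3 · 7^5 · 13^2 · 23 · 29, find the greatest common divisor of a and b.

22420538

min exponent per shared prime: 2 · 7^5 · 23 · 29 = 22420538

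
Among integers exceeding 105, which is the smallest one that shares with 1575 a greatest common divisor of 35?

140

Multiples of 35 above 105: 35·4, 35·5, … . Need the cofactor coprime to 1575/35 = 45.
Checking s = 4, 5, … the first with gcd(s, 45) = 1 is s = 4, giving 140.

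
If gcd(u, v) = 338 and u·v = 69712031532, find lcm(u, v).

Since gcd(u,v)·lcm(u,v) = uv, lcm = 69712031532/338 = 206248614.

206248614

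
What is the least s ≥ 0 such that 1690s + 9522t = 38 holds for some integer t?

gcd(1690, 9522) = 2 (Euclid: 9522 = 5·1690 + 1072; 1690 = 1·1072 + 618; 1072 = 1·618 + 454; 618 = 1·454 + 164; 454 = 2·164 + 126; 164 = 1·126 + 38; 126 = 3·38 + 12; 38 = 3·12 + 2; 12 = 6·2 + 0), and 2 | 38.
Extended Euclid: 1690·(755) + 9522·(-134) = 2. Scale by 19: s₀ = 14345.
General solution s = s₀ + 4761k; reducing mod 4761 gives s = 62 (and t = -11).

62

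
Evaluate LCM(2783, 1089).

25047

2783 = 11² · 23; 1089 = 3² · 11²
max exponents: 3² · 11² · 23 = 25047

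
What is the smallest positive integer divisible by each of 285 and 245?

285 = 3 · 5 · 19; 245 = 5 · 7²
max exponents: 3 · 5 · 7² · 19 = 13965

13965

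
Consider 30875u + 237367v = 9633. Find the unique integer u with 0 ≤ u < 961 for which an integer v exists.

Reduce mod 237367: 30875u ≡ 9633 (mod 237367). With g = gcd(30875, 237367) = 247 dividing 9633, divide through: 125u ≡ 39 (mod 961).
Since gcd(125, 961) = 1, u ≡ 39·(125)⁻¹ ≡ 8 (mod 961). Smallest non-negative: 8.

8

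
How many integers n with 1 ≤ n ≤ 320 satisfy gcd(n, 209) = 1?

209 = 11·19. Inclusion–exclusion on these primes:
320 − ⌊320/11⌋ − ⌊320/19⌋ + ⌊320/209⌋ = 276

276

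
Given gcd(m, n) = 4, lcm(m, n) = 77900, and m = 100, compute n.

3116

m·n = gcd·lcm = 4·77900 = 311600, so n = 311600/100 = 3116.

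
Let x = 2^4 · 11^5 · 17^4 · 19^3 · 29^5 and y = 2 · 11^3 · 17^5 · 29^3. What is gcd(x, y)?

min exponent per shared prime: 2 · 11^3 · 17^4 · 29^3 = 5422477146878

5422477146878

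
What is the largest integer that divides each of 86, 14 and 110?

gcd(86, 14): 86 = 6·14 + 2; 14 = 7·2 + 0 → 2
gcd(2, 110): 110 = 55·2 + 0 → 2

2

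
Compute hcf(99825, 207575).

Euclid: 207575 = 2·99825 + 7925; 99825 = 12·7925 + 4725; 7925 = 1·4725 + 3200; 4725 = 1·3200 + 1525; 3200 = 2·1525 + 150; 1525 = 10·150 + 25; 150 = 6·25 + 0. Last nonzero remainder: 25.

25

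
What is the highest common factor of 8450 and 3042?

8450 = 2 · 5² · 13²
3042 = 2 · 3² · 13²
Common: 2 · 13² = 338

338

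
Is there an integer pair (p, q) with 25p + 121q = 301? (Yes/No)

gcd(25, 121): 121 = 4·25 + 21; 25 = 1·21 + 4; 21 = 5·4 + 1; 4 = 4·1 + 0 → 1
1 divides 301, so a solution exists.

Yes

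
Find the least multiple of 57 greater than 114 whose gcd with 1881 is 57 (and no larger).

228

Multiples of 57 above 114: 57·3, 57·4, … . Need the cofactor coprime to 1881/57 = 33.
Checking s = 3, 4, … the first with gcd(s, 33) = 1 is s = 4, giving 228.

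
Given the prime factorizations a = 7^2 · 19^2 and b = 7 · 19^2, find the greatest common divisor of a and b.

2527

min exponent per shared prime: 7 · 19^2 = 2527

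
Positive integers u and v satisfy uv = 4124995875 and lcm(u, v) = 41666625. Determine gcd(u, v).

99

From gcd × lcm = uv: gcd = 4124995875 / 41666625 = 99.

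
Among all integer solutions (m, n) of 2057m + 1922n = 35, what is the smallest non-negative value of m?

285

Reduce mod 1922: 2057m ≡ 35 (mod 1922). With g = gcd(2057, 1922) = 1 dividing 35, divide through: 2057m ≡ 35 (mod 1922).
Since gcd(2057, 1922) = 1, m ≡ 35·(2057)⁻¹ ≡ 285 (mod 1922). Smallest non-negative: 285.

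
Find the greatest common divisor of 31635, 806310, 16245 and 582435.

45

gcd(31635, 806310): 806310 = 25·31635 + 15435; 31635 = 2·15435 + 765; 15435 = 20·765 + 135; 765 = 5·135 + 90; 135 = 1·90 + 45; 90 = 2·45 + 0 → 45
gcd(45, 16245): 16245 = 361·45 + 0 → 45
gcd(45, 582435): 582435 = 12943·45 + 0 → 45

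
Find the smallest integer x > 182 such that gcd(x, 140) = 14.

gcd(x, 140) = 14 forces 14 | x; write x = 14s. Then gcd(14s, 14·10) = 14·gcd(s, 10), so need gcd(s, 10) = 1.
14s > 182 gives s ≥ 14. The least s ≥ 14 coprime to 10 is 17, so x = 14·17 = 238.

238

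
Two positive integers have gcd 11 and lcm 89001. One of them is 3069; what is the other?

319

Using uv = gcd(u,v)·lcm(u,v) = 11·89001 = 979011, we get v = 979011/3069 = 319.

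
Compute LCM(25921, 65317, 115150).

lcm(25921, 65317) = 25921·65317/gcd = 1693081957/49 = 34552693
lcm(34552693, 115150) = 34552693·115150/gcd = 3978742598950/49 = 81198828550

81198828550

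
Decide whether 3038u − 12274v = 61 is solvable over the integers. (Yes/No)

No

gcd(3038, 12274): 12274 = 4·3038 + 122; 3038 = 24·122 + 110; 122 = 1·110 + 12; 110 = 9·12 + 2; 12 = 6·2 + 0 → 2
2 does not divide 61, so a solution does not exist.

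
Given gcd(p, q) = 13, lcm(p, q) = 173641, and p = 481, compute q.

4693

Using pq = gcd(p,q)·lcm(p,q) = 13·173641 = 2257333, we get q = 2257333/481 = 4693.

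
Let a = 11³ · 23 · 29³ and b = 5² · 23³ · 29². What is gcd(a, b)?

min exponent per shared prime: 23 · 29² = 19343

19343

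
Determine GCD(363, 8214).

363 = 3 · 11²
8214 = 2 · 3 · 37²
Common: 3 = 3

3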